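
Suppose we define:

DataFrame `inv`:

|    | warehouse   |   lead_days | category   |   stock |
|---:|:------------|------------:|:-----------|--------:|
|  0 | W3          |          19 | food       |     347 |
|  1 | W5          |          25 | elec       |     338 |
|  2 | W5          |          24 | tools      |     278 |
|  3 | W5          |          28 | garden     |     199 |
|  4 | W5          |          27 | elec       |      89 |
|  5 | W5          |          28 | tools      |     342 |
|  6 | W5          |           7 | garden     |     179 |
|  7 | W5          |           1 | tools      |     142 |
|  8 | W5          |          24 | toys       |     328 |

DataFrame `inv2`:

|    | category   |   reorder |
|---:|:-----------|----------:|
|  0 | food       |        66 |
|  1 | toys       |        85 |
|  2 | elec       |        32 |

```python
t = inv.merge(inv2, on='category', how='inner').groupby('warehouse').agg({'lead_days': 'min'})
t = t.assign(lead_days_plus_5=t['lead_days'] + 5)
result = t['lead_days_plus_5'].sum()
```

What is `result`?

merge on 'category' (how='inner') → 4 rows:
  warehouse  lead_days category  stock  reorder
0        W3         19     food    347       66
1        W5         25     elec    338       32
2        W5         27     elec     89       32
3        W5         24     toys    328       85
group by warehouse, min of lead_days:
           lead_days
warehouse           
W3                19
W5                24
add column lead_days_plus_5 = t['lead_days'] + 5:
           lead_days  lead_days_plus_5
warehouse                             
W3                19                24
W5                24                29
So sum() = 53.

53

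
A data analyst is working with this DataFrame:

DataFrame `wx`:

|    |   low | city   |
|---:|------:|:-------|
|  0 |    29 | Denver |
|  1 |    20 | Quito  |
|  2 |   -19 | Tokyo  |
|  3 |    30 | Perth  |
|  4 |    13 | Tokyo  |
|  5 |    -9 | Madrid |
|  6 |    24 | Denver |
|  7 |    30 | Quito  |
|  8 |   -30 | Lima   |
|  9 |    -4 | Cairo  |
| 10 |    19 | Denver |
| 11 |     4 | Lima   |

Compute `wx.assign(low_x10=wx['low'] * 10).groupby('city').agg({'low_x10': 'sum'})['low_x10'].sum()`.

1070

add column low_x10 = wx['low'] * 10:
    low    city  low_x10
0    29  Denver      290
1    20   Quito      200
2   -19   Tokyo     -190
3    30   Perth      300
4    13   Tokyo      130
5    -9  Madrid      -90
6    24  Denver      240
7    30   Quito      300
8   -30    Lima     -300
9    -4   Cairo      -40
10   19  Denver      190
11    4    Lima       40
group by city, sum of low_x10:
        low_x10
city           
Cairo       -40
Denver      720
Lima       -260
Madrid      -90
Perth       300
Quito       500
Tokyo       -60
Finally, sum of column 'low_x10' = 1070.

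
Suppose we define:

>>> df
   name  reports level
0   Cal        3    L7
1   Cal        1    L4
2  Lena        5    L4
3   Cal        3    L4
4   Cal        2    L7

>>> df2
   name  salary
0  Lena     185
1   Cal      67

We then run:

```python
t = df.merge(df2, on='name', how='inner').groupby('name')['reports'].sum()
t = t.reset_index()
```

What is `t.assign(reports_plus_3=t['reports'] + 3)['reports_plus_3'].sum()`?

merge on 'name' (how='inner') → 5 rows:
   name  reports level  salary
0   Cal        3    L7      67
1   Cal        1    L4      67
2  Lena        5    L4     185
3   Cal        3    L4      67
4   Cal        2    L7      67
group by name, sum of reports:
name
Cal     9
Lena    5
Name: reports, dtype: int64
reset_index():
   name  reports
0   Cal        9
1  Lena        5
add column reports_plus_3 = t['reports'] + 3:
   name  reports  reports_plus_3
0   Cal        9              12
1  Lena        5               8
Hence 20.

20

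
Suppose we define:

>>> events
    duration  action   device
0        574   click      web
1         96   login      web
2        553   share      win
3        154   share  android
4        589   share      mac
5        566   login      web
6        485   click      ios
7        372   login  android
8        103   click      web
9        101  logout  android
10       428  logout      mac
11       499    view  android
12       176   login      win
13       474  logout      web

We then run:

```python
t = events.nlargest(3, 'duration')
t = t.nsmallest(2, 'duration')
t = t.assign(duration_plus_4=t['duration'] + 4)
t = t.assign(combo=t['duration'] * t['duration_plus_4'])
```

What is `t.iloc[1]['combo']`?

331772

take 3 rows with largest duration:
   duration action device
4       589  share    mac
0       574  click    web
5       566  login    web
take 2 rows with smallest duration:
   duration action device
5       566  login    web
0       574  click    web
add column duration_plus_4 = t['duration'] + 4:
   duration action device  duration_plus_4
5       566  login    web              570
0       574  click    web              578
add column combo = t['duration'] * t['duration_plus_4']:
   duration action device  duration_plus_4   combo
5       566  login    web              570  322620
0       574  click    web              578  331772
Then the value at position 1, column 'combo': 331772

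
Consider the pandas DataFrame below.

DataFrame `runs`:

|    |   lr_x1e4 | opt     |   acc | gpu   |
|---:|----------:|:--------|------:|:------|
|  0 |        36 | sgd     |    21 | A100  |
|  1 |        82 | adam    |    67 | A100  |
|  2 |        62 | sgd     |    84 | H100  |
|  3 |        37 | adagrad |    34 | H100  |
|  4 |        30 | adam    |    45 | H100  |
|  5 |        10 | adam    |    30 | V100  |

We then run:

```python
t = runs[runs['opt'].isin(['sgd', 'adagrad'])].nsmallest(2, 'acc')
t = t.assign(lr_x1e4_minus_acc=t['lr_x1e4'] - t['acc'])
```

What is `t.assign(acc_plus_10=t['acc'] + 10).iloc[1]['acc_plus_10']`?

filter rows where opt in ['sgd', 'adagrad']:
   lr_x1e4      opt  acc   gpu
0       36      sgd   21  A100
2       62      sgd   84  H100
3       37  adagrad   34  H100
take 2 rows with smallest acc:
   lr_x1e4      opt  acc   gpu
0       36      sgd   21  A100
3       37  adagrad   34  H100
add column lr_x1e4_minus_acc = t['lr_x1e4'] - t['acc']:
   lr_x1e4      opt  acc   gpu  lr_x1e4_minus_acc
0       36      sgd   21  A100                 15
3       37  adagrad   34  H100                  3
add column acc_plus_10 = t['acc'] + 10:
   lr_x1e4      opt  acc   gpu  lr_x1e4_minus_acc  acc_plus_10
0       36      sgd   21  A100                 15           31
3       37  adagrad   34  H100                  3           44
value at position 1, column 'acc_plus_10' → 44

44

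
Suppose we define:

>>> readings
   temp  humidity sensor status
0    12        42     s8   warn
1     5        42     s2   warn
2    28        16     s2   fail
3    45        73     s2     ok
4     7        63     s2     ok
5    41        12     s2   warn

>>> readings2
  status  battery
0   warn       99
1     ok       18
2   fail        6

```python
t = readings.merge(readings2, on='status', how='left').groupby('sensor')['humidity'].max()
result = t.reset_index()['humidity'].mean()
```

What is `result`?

merge on 'status' (how='left') → 6 rows:
   temp  humidity sensor status  battery
0    12        42     s8   warn       99
1     5        42     s2   warn       99
2    28        16     s2   fail        6
3    45        73     s2     ok       18
4     7        63     s2     ok       18
5    41        12     s2   warn       99
group by sensor, max of humidity:
sensor
s2    73
s8    42
Name: humidity, dtype: int64
reset_index():
  sensor  humidity
0     s2        73
1     s8        42
So mean() = 57.5.

57.5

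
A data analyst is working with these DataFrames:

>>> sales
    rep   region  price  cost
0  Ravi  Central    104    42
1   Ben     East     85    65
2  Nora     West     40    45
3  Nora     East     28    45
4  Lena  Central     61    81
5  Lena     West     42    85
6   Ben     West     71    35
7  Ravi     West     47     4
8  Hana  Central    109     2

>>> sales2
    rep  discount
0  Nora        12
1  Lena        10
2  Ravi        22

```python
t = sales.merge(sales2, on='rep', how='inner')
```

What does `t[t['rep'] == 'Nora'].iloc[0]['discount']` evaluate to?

12

merge on 'rep' (how='inner') → 6 rows:
    rep   region  price  cost  discount
0  Ravi  Central    104    42        22
1  Nora     West     40    45        12
2  Nora     East     28    45        12
3  Lena  Central     61    81        10
4  Lena     West     42    85        10
5  Ravi     West     47     4        22
filter rows where rep == 'Nora':
    rep region  price  cost  discount
1  Nora   West     40    45        12
2  Nora   East     28    45        12
The value at position 0, column 'discount' is 12.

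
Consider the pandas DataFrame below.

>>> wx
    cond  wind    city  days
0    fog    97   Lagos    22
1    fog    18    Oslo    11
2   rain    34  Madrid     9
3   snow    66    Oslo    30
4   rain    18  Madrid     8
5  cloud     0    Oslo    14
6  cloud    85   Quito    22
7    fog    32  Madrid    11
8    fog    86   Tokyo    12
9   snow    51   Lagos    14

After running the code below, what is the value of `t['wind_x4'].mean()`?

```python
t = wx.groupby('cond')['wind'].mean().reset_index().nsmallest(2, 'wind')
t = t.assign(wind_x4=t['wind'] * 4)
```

137.0

group by cond, mean of wind:
cond
cloud    42.50
fog      58.25
rain     26.00
snow     58.50
Name: wind, dtype: float64
reset_index():
    cond   wind
0  cloud  42.50
1    fog  58.25
2   rain  26.00
3   snow  58.50
take 2 rows with smallest wind:
    cond  wind
2   rain  26.0
0  cloud  42.5
add column wind_x4 = t['wind'] * 4:
    cond  wind  wind_x4
2   rain  26.0    104.0
0  cloud  42.5    170.0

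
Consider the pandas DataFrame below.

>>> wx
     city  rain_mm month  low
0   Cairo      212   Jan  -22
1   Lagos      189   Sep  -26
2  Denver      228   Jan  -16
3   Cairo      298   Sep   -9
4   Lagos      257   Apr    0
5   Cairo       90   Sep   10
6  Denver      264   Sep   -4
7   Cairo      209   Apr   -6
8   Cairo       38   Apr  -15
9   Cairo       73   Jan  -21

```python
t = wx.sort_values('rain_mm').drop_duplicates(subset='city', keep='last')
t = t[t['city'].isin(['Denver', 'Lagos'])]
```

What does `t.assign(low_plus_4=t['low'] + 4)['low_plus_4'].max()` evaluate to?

sort by rain_mm:
     city  rain_mm month  low
8   Cairo       38   Apr  -15
9   Cairo       73   Jan  -21
5   Cairo       90   Sep   10
1   Lagos      189   Sep  -26
7   Cairo      209   Apr   -6
0   Cairo      212   Jan  -22
2  Denver      228   Jan  -16
4   Lagos      257   Apr    0
6  Denver      264   Sep   -4
3   Cairo      298   Sep   -9
drop duplicate city (keep=last):
     city  rain_mm month  low
4   Lagos      257   Apr    0
6  Denver      264   Sep   -4
3   Cairo      298   Sep   -9
filter rows where city in ['Denver', 'Lagos']:
     city  rain_mm month  low
4   Lagos      257   Apr    0
6  Denver      264   Sep   -4
add column low_plus_4 = t['low'] + 4:
     city  rain_mm month  low  low_plus_4
4   Lagos      257   Apr    0           4
6  Denver      264   Sep   -4           0
Taking the max of column 'low_plus_4' gives 4.

4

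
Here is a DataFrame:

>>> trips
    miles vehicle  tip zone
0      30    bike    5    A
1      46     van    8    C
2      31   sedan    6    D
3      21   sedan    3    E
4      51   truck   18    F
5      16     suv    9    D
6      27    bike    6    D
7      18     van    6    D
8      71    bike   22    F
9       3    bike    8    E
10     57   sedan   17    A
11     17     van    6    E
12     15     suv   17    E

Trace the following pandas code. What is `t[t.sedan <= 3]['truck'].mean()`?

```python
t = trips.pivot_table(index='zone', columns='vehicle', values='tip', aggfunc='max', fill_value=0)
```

pivot: rows=zone, cols=vehicle, max(tip):
vehicle  bike  sedan  suv  truck  van
zone                                 
A           5     17    0      0    0
C           0      0    0      0    8
D           6      6    9      0    6
E           8      3   17      0    6
F          22      0    0     18    0
filter rows where sedan <= 3:
vehicle  bike  sedan  suv  truck  van
zone                                 
C           0      0    0      0    8
E           8      3   17      0    6
F          22      0    0     18    0
mean of column 'truck' → 6.0

6.0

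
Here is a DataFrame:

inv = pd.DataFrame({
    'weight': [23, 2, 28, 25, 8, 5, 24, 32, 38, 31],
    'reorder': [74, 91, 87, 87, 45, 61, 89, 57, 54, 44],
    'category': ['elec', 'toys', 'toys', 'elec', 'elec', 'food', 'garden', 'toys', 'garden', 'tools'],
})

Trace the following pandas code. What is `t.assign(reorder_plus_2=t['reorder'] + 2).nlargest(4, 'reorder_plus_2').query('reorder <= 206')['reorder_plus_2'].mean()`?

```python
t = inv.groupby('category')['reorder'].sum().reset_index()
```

138.666666667

group by category, sum of reorder:
category
elec      206
food       61
garden    143
tools      44
toys      235
Name: reorder, dtype: int64
reset_index():
  category  reorder
0     elec      206
1     food       61
2   garden      143
3    tools       44
4     toys      235
add column reorder_plus_2 = t['reorder'] + 2:
  category  reorder  reorder_plus_2
0     elec      206             208
1     food       61              63
2   garden      143             145
3    tools       44              46
4     toys      235             237
take 4 rows with largest reorder_plus_2:
  category  reorder  reorder_plus_2
4     toys      235             237
0     elec      206             208
2   garden      143             145
1     food       61              63
filter rows where reorder <= 206:
  category  reorder  reorder_plus_2
0     elec      206             208
2   garden      143             145
1     food       61              63
Hence 138.666666667.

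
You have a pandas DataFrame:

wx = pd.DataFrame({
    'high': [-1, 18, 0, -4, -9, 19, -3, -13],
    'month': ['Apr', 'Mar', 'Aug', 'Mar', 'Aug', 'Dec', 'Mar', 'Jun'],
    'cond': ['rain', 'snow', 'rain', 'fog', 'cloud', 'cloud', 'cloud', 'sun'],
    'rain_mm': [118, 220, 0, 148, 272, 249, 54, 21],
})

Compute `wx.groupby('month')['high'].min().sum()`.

-8

group by month, min of high:
month
Apr    -1
Aug    -9
Dec    19
Jun   -13
Mar    -4
Name: high, dtype: int64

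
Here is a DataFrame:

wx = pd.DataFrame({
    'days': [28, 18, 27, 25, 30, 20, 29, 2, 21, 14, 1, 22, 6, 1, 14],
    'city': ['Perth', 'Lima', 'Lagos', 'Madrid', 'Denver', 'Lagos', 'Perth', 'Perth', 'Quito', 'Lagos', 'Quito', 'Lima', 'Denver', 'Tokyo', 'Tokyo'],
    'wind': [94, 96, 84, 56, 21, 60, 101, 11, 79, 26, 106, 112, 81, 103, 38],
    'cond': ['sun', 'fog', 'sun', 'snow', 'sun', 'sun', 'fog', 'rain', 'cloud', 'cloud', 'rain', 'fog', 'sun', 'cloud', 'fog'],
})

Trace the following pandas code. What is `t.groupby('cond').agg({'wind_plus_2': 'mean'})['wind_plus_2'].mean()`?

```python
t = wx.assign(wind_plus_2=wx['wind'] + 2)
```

add column wind_plus_2 = wx['wind'] + 2:
    days    city  wind   cond  wind_plus_2
0     28   Perth    94    sun           96
1     18    Lima    96    fog           98
2     27   Lagos    84    sun           86
3     25  Madrid    56   snow           58
4     30  Denver    21    sun           23
5     20   Lagos    60    sun           62
6     29   Perth   101    fog          103
7      2   Perth    11   rain           13
8     21   Quito    79  cloud           81
9     14   Lagos    26  cloud           28
10     1   Quito   106   rain          108
11    22    Lima   112    fog          114
12     6  Denver    81    sun           83
13     1   Tokyo   103  cloud          105
14    14   Tokyo    38    fog           40
group by cond, mean of wind_plus_2:
       wind_plus_2
cond              
cloud    71.333333
fog      88.750000
rain     60.500000
snow     58.000000
sun      70.000000
Finally, mean of column 'wind_plus_2' = 69.7166666667.

69.7166666667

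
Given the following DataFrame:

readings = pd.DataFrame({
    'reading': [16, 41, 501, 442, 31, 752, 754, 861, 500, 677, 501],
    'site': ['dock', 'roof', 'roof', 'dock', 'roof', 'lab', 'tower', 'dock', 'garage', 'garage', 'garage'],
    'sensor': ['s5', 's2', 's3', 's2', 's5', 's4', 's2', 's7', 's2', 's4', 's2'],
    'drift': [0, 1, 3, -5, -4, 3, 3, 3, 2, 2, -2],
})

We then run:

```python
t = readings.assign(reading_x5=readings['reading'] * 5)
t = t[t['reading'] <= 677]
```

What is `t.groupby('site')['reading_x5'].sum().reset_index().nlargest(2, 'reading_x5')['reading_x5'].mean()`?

add column reading_x5 = readings['reading'] * 5:
    reading    site sensor  drift  reading_x5
0        16    dock     s5      0          80
1        41    roof     s2      1         205
2       501    roof     s3      3        2505
3       442    dock     s2     -5        2210
4        31    roof     s5     -4         155
5       752     lab     s4      3        3760
6       754   tower     s2      3        3770
7       861    dock     s7      3        4305
8       500  garage     s2      2        2500
9       677  garage     s4      2        3385
10      501  garage     s2     -2        2505
filter rows where reading <= 677:
    reading    site sensor  drift  reading_x5
0        16    dock     s5      0          80
1        41    roof     s2      1         205
2       501    roof     s3      3        2505
3       442    dock     s2     -5        2210
4        31    roof     s5     -4         155
8       500  garage     s2      2        2500
9       677  garage     s4      2        3385
10      501  garage     s2     -2        2505
group by site, sum of reading_x5:
site
dock      2290
garage    8390
roof      2865
Name: reading_x5, dtype: int64
reset_index():
     site  reading_x5
0    dock        2290
1  garage        8390
2    roof        2865
take 2 rows with largest reading_x5:
     site  reading_x5
1  garage        8390
2    roof        2865
So mean() = 5627.5.

5627.5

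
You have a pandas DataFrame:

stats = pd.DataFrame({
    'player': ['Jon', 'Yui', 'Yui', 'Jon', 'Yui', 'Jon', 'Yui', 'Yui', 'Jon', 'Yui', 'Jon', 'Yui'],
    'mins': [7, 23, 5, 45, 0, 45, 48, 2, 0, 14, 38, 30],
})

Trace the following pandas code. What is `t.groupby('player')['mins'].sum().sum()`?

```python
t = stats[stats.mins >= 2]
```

257

filter rows where mins >= 2:
   player  mins
0     Jon     7
1     Yui    23
2     Yui     5
3     Jon    45
5     Jon    45
6     Yui    48
7     Yui     2
9     Yui    14
10    Jon    38
11    Yui    30
group by player, sum of mins:
player
Jon    135
Yui    122
Name: mins, dtype: int64
So sum() = 257.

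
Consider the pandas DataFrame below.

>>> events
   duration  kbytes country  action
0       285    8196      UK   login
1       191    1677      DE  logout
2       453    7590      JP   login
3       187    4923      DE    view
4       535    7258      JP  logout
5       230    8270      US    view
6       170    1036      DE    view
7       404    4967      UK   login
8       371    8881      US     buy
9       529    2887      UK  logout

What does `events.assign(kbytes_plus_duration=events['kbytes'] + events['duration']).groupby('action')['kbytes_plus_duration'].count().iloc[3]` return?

add column kbytes_plus_duration = events['kbytes'] + events['duration']:
   duration  kbytes country  action  kbytes_plus_duration
0       285    8196      UK   login                  8481
1       191    1677      DE  logout                  1868
2       453    7590      JP   login                  8043
3       187    4923      DE    view                  5110
4       535    7258      JP  logout                  7793
5       230    8270      US    view                  8500
6       170    1036      DE    view                  1206
7       404    4967      UK   login                  5371
8       371    8881      US     buy                  9252
9       529    2887      UK  logout                  3416
group by action, count of kbytes_plus_duration:
action
buy       1
login     3
logout    3
view      3
Name: kbytes_plus_duration, dtype: int64
Then the value at position 3: 3

3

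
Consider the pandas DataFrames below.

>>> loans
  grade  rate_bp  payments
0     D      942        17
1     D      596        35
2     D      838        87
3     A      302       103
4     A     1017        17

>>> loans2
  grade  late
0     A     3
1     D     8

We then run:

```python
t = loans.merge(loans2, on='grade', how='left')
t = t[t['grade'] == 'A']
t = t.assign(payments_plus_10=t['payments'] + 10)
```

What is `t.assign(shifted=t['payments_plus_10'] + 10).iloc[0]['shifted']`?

123

merge on 'grade' (how='left') → 5 rows:
  grade  rate_bp  payments  late
0     D      942        17     8
1     D      596        35     8
2     D      838        87     8
3     A      302       103     3
4     A     1017        17     3
filter rows where grade == 'A':
  grade  rate_bp  payments  late
3     A      302       103     3
4     A     1017        17     3
add column payments_plus_10 = t['payments'] + 10:
  grade  rate_bp  payments  late  payments_plus_10
3     A      302       103     3               113
4     A     1017        17     3                27
add column shifted = t['payments_plus_10'] + 10:
  grade  rate_bp  payments  late  payments_plus_10  shifted
3     A      302       103     3               113      123
4     A     1017        17     3                27       37
Reading off the value at position 0, column 'shifted', we get 123.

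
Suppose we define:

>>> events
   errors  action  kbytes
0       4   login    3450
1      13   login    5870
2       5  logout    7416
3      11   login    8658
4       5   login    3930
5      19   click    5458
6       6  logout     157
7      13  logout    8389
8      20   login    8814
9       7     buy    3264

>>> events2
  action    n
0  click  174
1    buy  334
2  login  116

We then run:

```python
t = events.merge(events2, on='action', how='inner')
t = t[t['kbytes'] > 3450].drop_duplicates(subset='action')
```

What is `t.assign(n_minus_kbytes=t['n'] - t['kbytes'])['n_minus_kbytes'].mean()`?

merge on 'action' (how='inner') → 7 rows:
   errors action  kbytes    n
0       4  login    3450  116
1      13  login    5870  116
2      11  login    8658  116
3       5  login    3930  116
4      19  click    5458  174
5      20  login    8814  116
6       7    buy    3264  334
filter rows where kbytes > 3450:
   errors action  kbytes    n
1      13  login    5870  116
2      11  login    8658  116
3       5  login    3930  116
4      19  click    5458  174
5      20  login    8814  116
drop duplicate action (keep=first):
   errors action  kbytes    n
1      13  login    5870  116
4      19  click    5458  174
add column n_minus_kbytes = t['n'] - t['kbytes']:
   errors action  kbytes    n  n_minus_kbytes
1      13  login    5870  116           -5754
4      19  click    5458  174           -5284
Then the mean of column 'n_minus_kbytes': -5519.0

-5519.0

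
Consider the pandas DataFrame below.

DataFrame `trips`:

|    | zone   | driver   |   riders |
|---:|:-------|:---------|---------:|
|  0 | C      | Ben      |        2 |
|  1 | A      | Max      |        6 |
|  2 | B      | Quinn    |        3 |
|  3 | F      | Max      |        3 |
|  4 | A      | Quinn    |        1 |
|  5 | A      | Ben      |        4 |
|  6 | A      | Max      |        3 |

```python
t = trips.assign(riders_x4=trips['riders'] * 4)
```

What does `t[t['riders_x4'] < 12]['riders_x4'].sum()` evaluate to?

add column riders_x4 = trips['riders'] * 4:
  zone driver  riders  riders_x4
0    C    Ben       2          8
1    A    Max       6         24
2    B  Quinn       3         12
3    F    Max       3         12
4    A  Quinn       1          4
5    A    Ben       4         16
6    A    Max       3         12
filter rows where riders_x4 < 12:
  zone driver  riders  riders_x4
0    C    Ben       2          8
4    A  Quinn       1          4
Hence 12.

12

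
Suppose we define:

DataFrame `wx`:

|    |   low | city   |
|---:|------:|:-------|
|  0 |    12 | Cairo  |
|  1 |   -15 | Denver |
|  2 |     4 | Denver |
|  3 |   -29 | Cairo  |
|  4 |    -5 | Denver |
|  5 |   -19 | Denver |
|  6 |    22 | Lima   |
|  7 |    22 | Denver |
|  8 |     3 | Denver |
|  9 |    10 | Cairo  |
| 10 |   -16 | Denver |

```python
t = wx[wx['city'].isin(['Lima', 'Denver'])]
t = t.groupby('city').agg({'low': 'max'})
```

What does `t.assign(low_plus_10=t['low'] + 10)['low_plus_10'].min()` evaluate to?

32

filter rows where city in ['Lima', 'Denver']:
    low    city
1   -15  Denver
2     4  Denver
4    -5  Denver
5   -19  Denver
6    22    Lima
7    22  Denver
8     3  Denver
10  -16  Denver
group by city, max of low:
        low
city       
Denver   22
Lima     22
add column low_plus_10 = t['low'] + 10:
        low  low_plus_10
city                    
Denver   22           32
Lima     22           32
Taking the min of column 'low_plus_10' gives 32.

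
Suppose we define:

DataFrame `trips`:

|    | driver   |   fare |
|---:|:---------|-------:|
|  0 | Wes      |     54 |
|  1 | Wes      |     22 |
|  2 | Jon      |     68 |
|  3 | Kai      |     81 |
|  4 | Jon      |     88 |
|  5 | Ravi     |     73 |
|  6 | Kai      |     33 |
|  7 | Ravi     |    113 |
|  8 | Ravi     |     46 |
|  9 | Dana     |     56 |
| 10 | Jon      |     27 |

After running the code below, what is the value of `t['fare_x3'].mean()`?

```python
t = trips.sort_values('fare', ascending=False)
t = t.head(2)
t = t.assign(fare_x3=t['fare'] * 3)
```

sort by fare descending:
   driver  fare
7    Ravi   113
4     Jon    88
3     Kai    81
5    Ravi    73
2     Jon    68
9    Dana    56
0     Wes    54
8    Ravi    46
6     Kai    33
10    Jon    27
1     Wes    22
take first 2 rows:
  driver  fare
7   Ravi   113
4    Jon    88
add column fare_x3 = t['fare'] * 3:
  driver  fare  fare_x3
7   Ravi   113      339
4    Jon    88      264
Then the mean of column 'fare_x3': 301.5

301.5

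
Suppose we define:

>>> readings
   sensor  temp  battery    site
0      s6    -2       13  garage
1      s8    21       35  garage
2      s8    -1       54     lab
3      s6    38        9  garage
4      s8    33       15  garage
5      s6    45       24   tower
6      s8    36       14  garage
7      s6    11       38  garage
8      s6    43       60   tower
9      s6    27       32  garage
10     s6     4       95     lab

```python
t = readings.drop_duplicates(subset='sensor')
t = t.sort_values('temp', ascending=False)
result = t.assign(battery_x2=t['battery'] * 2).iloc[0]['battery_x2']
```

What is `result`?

70

drop duplicate sensor (keep=first):
  sensor  temp  battery    site
0     s6    -2       13  garage
1     s8    21       35  garage
sort by temp descending:
  sensor  temp  battery    site
1     s8    21       35  garage
0     s6    -2       13  garage
add column battery_x2 = t['battery'] * 2:
  sensor  temp  battery    site  battery_x2
1     s8    21       35  garage          70
0     s6    -2       13  garage          26
Taking the value at position 0, column 'battery_x2' gives 70.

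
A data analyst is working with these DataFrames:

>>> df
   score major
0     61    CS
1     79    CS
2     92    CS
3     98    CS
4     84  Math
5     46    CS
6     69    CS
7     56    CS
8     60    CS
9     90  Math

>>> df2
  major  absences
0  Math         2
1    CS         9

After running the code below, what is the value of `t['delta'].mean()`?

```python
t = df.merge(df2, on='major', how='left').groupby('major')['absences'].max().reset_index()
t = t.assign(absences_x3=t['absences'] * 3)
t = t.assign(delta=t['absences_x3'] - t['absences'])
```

11.0

merge on 'major' (how='left') → 10 rows:
   score major  absences
0     61    CS         9
1     79    CS         9
2     92    CS         9
3     98    CS         9
4     84  Math         2
5     46    CS         9
6     69    CS         9
7     56    CS         9
8     60    CS         9
9     90  Math         2
group by major, max of absences:
major
CS      9
Math    2
Name: absences, dtype: int64
reset_index():
  major  absences
0    CS         9
1  Math         2
add column absences_x3 = t['absences'] * 3:
  major  absences  absences_x3
0    CS         9           27
1  Math         2            6
add column delta = t['absences_x3'] - t['absences']:
  major  absences  absences_x3  delta
0    CS         9           27     18
1  Math         2            6      4
Taking the mean of column 'delta' gives 11.0.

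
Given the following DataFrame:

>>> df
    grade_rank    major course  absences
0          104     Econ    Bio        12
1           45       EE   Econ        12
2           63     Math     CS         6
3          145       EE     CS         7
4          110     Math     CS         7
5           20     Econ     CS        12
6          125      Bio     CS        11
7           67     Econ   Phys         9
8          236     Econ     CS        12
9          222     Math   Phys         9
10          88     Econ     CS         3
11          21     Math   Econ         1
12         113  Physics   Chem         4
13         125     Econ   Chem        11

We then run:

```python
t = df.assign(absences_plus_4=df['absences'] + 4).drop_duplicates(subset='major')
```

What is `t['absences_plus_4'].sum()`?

65

add column absences_plus_4 = df['absences'] + 4:
    grade_rank    major course  absences  absences_plus_4
0          104     Econ    Bio        12               16
1           45       EE   Econ        12               16
2           63     Math     CS         6               10
3          145       EE     CS         7               11
4          110     Math     CS         7               11
5           20     Econ     CS        12               16
6          125      Bio     CS        11               15
7           67     Econ   Phys         9               13
8          236     Econ     CS        12               16
9          222     Math   Phys         9               13
10          88     Econ     CS         3                7
11          21     Math   Econ         1                5
12         113  Physics   Chem         4                8
13         125     Econ   Chem        11               15
drop duplicate major (keep=first):
    grade_rank    major course  absences  absences_plus_4
0          104     Econ    Bio        12               16
1           45       EE   Econ        12               16
2           63     Math     CS         6               10
6          125      Bio     CS        11               15
12         113  Physics   Chem         4                8
Hence 65.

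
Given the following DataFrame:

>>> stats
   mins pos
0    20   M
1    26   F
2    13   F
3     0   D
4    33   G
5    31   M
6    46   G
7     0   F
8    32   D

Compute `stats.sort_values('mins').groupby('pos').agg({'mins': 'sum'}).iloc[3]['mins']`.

sort by mins:
   mins pos
3     0   D
7     0   F
2    13   F
0    20   M
1    26   F
5    31   M
8    32   D
4    33   G
6    46   G
group by pos, sum of mins:
     mins
pos      
D      32
F      39
G      79
M      51
Hence 51.

51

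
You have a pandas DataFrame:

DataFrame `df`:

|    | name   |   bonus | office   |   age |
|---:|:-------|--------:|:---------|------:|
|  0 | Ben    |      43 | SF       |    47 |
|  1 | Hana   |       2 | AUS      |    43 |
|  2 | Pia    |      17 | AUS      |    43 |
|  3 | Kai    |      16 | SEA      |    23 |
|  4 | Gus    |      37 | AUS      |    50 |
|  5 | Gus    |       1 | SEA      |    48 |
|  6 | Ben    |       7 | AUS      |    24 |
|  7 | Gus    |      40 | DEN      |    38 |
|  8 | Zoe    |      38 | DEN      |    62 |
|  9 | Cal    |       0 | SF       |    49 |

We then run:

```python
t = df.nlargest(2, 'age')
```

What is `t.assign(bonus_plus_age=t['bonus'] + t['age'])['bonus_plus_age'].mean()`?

93.5

take 2 rows with largest age:
  name  bonus office  age
8  Zoe     38    DEN   62
4  Gus     37    AUS   50
add column bonus_plus_age = t['bonus'] + t['age']:
  name  bonus office  age  bonus_plus_age
8  Zoe     38    DEN   62             100
4  Gus     37    AUS   50              87
Reading off the mean of column 'bonus_plus_age', we get 93.5.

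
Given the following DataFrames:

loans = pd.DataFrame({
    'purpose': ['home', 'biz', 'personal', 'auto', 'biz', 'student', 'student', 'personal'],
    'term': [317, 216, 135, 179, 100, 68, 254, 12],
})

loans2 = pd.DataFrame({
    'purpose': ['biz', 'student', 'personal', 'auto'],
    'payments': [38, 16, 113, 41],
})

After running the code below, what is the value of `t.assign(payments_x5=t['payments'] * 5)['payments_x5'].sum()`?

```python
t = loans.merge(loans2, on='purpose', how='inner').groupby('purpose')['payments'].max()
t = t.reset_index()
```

merge on 'purpose' (how='inner') → 7 rows:
    purpose  term  payments
0       biz   216        38
1  personal   135       113
2      auto   179        41
3       biz   100        38
4   student    68        16
5   student   254        16
6  personal    12       113
group by purpose, max of payments:
purpose
auto         41
biz          38
personal    113
student      16
Name: payments, dtype: int64
reset_index():
    purpose  payments
0      auto        41
1       biz        38
2  personal       113
3   student        16
add column payments_x5 = t['payments'] * 5:
    purpose  payments  payments_x5
0      auto        41          205
1       biz        38          190
2  personal       113          565
3   student        16           80
Reading off the sum of column 'payments_x5', we get 1040.

1040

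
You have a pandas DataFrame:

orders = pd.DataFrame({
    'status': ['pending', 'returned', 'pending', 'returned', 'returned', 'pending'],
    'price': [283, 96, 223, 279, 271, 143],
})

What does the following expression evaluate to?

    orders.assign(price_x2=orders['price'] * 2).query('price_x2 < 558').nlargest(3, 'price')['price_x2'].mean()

add column price_x2 = orders['price'] * 2:
     status  price  price_x2
0   pending    283       566
1  returned     96       192
2   pending    223       446
3  returned    279       558
4  returned    271       542
5   pending    143       286
filter rows where price_x2 < 558:
     status  price  price_x2
1  returned     96       192
2   pending    223       446
4  returned    271       542
5   pending    143       286
take 3 rows with largest price:
     status  price  price_x2
4  returned    271       542
2   pending    223       446
5   pending    143       286
Taking the mean of column 'price_x2' gives 424.666666667.

424.666666667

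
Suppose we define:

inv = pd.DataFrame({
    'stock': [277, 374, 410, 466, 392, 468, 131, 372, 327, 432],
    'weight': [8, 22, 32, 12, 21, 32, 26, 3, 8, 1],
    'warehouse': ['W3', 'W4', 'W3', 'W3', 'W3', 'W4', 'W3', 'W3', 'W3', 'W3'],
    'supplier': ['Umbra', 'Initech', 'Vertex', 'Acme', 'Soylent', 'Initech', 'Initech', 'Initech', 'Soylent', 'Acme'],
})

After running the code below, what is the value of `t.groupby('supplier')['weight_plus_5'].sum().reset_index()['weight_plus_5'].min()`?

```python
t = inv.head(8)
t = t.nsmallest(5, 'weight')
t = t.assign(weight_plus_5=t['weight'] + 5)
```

13

take first 8 rows:
   stock  weight warehouse supplier
0    277       8        W3    Umbra
1    374      22        W4  Initech
2    410      32        W3   Vertex
3    466      12        W3     Acme
4    392      21        W3  Soylent
5    468      32        W4  Initech
6    131      26        W3  Initech
7    372       3        W3  Initech
take 5 rows with smallest weight:
   stock  weight warehouse supplier
7    372       3        W3  Initech
0    277       8        W3    Umbra
3    466      12        W3     Acme
4    392      21        W3  Soylent
1    374      22        W4  Initech
add column weight_plus_5 = t['weight'] + 5:
   stock  weight warehouse supplier  weight_plus_5
7    372       3        W3  Initech              8
0    277       8        W3    Umbra             13
3    466      12        W3     Acme             17
4    392      21        W3  Soylent             26
1    374      22        W4  Initech             27
group by supplier, sum of weight_plus_5:
supplier
Acme       17
Initech    35
Soylent    26
Umbra      13
Name: weight_plus_5, dtype: int64
reset_index():
  supplier  weight_plus_5
0     Acme             17
1  Initech             35
2  Soylent             26
3    Umbra             13
min of column 'weight_plus_5' → 13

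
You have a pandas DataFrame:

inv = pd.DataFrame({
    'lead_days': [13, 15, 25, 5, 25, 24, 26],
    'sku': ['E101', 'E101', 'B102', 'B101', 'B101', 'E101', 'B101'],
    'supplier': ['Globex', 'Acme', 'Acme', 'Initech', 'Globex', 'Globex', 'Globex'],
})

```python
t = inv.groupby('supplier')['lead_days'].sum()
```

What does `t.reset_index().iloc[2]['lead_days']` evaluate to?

group by supplier, sum of lead_days:
supplier
Acme       40
Globex     88
Initech     5
Name: lead_days, dtype: int64
reset_index():
  supplier  lead_days
0     Acme         40
1   Globex         88
2  Initech          5

5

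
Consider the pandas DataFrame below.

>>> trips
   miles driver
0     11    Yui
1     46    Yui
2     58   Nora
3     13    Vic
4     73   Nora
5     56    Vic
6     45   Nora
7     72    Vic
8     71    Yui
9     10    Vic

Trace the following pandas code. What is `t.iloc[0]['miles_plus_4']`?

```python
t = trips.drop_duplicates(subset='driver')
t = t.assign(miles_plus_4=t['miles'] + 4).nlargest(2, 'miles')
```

62

drop duplicate driver (keep=first):
   miles driver
0     11    Yui
2     58   Nora
3     13    Vic
add column miles_plus_4 = t['miles'] + 4:
   miles driver  miles_plus_4
0     11    Yui            15
2     58   Nora            62
3     13    Vic            17
take 2 rows with largest miles:
   miles driver  miles_plus_4
2     58   Nora            62
3     13    Vic            17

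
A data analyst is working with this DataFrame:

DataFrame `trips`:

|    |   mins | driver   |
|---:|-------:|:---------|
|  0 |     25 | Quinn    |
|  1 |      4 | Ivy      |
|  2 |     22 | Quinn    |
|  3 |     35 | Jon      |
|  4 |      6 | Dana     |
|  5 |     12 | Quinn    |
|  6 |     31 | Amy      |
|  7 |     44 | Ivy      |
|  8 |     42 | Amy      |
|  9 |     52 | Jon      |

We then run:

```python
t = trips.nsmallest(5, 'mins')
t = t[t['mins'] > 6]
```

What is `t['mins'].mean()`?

19.6666666667

take 5 rows with smallest mins:
   mins driver
1     4    Ivy
4     6   Dana
5    12  Quinn
2    22  Quinn
0    25  Quinn
filter rows where mins > 6:
   mins driver
5    12  Quinn
2    22  Quinn
0    25  Quinn
mean of column 'mins' → 19.6666666667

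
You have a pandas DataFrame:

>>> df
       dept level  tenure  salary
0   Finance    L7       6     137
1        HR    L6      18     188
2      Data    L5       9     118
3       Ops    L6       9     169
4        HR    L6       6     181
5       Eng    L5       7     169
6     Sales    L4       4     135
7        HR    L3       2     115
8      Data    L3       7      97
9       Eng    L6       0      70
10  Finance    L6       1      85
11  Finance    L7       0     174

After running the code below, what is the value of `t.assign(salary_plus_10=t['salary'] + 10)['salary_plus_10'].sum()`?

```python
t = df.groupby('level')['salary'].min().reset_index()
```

group by level, min of salary:
level
L3     97
L4    135
L5    118
L6     70
L7    137
Name: salary, dtype: int64
reset_index():
  level  salary
0    L3      97
1    L4     135
2    L5     118
3    L6      70
4    L7     137
add column salary_plus_10 = t['salary'] + 10:
  level  salary  salary_plus_10
0    L3      97             107
1    L4     135             145
2    L5     118             128
3    L6      70              80
4    L7     137             147
Taking the sum of column 'salary_plus_10' gives 607.

607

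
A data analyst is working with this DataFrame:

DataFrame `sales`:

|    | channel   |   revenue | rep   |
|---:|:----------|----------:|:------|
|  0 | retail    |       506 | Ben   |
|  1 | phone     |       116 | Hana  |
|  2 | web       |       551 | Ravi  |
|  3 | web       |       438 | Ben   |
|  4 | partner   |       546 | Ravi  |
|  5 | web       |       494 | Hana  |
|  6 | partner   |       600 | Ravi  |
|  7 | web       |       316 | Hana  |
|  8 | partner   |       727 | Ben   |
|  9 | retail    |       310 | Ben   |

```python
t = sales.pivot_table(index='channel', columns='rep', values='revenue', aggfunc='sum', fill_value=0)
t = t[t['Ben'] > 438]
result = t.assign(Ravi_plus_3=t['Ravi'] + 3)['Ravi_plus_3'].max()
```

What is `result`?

1149

pivot: rows=channel, cols=rep, sum(revenue):
rep      Ben  Hana  Ravi
channel                 
partner  727     0  1146
phone      0   116     0
retail   816     0     0
web      438   810   551
filter rows where Ben > 438:
rep      Ben  Hana  Ravi
channel                 
partner  727     0  1146
retail   816     0     0
add column Ravi_plus_3 = t['Ravi'] + 3:
rep      Ben  Hana  Ravi  Ravi_plus_3
channel                              
partner  727     0  1146         1149
retail   816     0     0            3
So max() = 1149.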